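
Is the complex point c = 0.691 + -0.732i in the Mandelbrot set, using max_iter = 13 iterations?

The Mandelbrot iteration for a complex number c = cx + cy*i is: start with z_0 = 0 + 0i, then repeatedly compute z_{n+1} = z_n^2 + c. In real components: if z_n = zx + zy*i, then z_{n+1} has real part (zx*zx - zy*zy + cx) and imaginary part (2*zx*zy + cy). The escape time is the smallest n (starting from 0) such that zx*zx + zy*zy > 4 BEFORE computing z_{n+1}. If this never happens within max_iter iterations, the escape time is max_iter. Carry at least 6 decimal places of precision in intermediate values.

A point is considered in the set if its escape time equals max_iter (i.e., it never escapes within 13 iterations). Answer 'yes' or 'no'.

z_0 = 0 + 0i, c = 0.6910 + -0.7320i
Iter 1: z = 0.6910 + -0.7320i, |z|^2 = 1.0133
Iter 2: z = 0.6327 + -1.7436i, |z|^2 = 3.4405
Iter 3: z = -1.9490 + -2.9382i, |z|^2 = 12.4317
Escaped at iteration 3

Answer: no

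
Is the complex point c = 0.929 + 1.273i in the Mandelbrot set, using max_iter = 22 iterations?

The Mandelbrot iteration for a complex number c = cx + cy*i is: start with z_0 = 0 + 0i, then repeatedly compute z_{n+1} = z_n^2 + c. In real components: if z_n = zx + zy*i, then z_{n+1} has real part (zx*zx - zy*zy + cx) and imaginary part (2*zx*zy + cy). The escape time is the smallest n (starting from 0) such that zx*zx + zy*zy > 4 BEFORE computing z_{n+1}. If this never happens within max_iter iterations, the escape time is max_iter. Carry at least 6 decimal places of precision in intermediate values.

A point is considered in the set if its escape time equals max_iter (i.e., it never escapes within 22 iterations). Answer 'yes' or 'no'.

z_0 = 0 + 0i, c = 0.9290 + 1.2730i
Iter 1: z = 0.9290 + 1.2730i, |z|^2 = 2.4836
Iter 2: z = 0.1715 + 3.6382i, |z|^2 = 13.2662
Escaped at iteration 2

Answer: no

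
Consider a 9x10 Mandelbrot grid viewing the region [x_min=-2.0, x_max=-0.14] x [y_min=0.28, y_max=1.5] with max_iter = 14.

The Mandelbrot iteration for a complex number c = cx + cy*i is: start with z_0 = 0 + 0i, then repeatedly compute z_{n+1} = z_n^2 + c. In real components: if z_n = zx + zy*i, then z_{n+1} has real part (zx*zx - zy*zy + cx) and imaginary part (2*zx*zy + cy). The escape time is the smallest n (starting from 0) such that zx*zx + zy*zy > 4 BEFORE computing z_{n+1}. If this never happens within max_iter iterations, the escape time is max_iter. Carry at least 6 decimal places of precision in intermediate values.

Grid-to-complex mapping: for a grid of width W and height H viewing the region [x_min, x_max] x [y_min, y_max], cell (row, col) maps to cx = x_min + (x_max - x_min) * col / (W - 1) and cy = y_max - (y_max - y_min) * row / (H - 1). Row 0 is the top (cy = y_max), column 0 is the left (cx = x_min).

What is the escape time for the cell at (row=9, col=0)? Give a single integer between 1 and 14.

z_0 = 0 + 0i, c = -2.0000 + 0.2800i
Iter 1: z = -2.0000 + 0.2800i, |z|^2 = 4.0784
Escaped at iteration 1

Answer: 1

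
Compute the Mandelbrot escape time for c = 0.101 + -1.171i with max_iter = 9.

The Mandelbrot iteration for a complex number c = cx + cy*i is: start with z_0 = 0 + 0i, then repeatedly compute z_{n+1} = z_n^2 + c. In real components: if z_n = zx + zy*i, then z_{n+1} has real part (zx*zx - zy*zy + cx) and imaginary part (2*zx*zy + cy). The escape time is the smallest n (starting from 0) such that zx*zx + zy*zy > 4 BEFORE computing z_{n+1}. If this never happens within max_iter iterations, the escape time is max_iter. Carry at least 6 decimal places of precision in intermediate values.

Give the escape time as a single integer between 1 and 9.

z_0 = 0 + 0i, c = 0.1010 + -1.1710i
Iter 1: z = 0.1010 + -1.1710i, |z|^2 = 1.3814
Iter 2: z = -1.2600 + -1.4075i, |z|^2 = 3.5689
Iter 3: z = -0.2925 + 2.3761i, |z|^2 = 5.7315
Escaped at iteration 3

Answer: 3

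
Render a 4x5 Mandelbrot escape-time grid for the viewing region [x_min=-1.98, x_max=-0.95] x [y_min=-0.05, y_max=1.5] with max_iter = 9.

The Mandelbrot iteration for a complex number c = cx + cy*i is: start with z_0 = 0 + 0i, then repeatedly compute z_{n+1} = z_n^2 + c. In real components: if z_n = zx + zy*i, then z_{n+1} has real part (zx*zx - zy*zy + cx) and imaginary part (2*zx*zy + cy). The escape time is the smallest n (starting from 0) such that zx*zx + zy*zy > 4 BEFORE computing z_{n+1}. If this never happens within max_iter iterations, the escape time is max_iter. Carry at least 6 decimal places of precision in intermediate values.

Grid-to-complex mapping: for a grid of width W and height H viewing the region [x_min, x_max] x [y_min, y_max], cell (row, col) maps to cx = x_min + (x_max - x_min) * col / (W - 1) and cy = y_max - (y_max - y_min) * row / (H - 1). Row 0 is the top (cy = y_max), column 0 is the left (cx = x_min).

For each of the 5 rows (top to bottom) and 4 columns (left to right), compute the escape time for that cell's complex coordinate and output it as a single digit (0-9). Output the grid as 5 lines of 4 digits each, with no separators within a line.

(row=0, col=0): c = -1.9800 + 1.5000i → escape time 1
(row=0, col=1): c = -1.6367 + 1.5000i → escape time 1
(row=0, col=2): c = -1.2933 + 1.5000i → escape time 2
(row=0, col=3): c = -0.9500 + 1.5000i → escape time 2
(row=1, col=0): c = -1.9800 + 1.1125i → escape time 1
(row=1, col=1): c = -1.6367 + 1.1125i → escape time 2
(row=1, col=2): c = -1.2933 + 1.1125i → escape time 3
(row=1, col=3): c = -0.9500 + 1.1125i → escape time 3
(row=2, col=0): c = -1.9800 + 0.7250i → escape time 1
(row=2, col=1): c = -1.6367 + 0.7250i → escape time 3
(row=2, col=2): c = -1.2933 + 0.7250i → escape time 3
(row=2, col=3): c = -0.9500 + 0.7250i → escape time 4
(row=3, col=0): c = -1.9800 + 0.3375i → escape time 1
(row=3, col=1): c = -1.6367 + 0.3375i → escape time 4
(row=3, col=2): c = -1.2933 + 0.3375i → escape time 8
(row=3, col=3): c = -0.9500 + 0.3375i → escape time 9
(row=4, col=0): c = -1.9800 + -0.0500i → escape time 5
(row=4, col=1): c = -1.6367 + -0.0500i → escape time 6
(row=4, col=2): c = -1.2933 + -0.0500i → escape time 9
(row=4, col=3): c = -0.9500 + -0.0500i → escape time 9

Answer: 1122
1233
1334
1489
5699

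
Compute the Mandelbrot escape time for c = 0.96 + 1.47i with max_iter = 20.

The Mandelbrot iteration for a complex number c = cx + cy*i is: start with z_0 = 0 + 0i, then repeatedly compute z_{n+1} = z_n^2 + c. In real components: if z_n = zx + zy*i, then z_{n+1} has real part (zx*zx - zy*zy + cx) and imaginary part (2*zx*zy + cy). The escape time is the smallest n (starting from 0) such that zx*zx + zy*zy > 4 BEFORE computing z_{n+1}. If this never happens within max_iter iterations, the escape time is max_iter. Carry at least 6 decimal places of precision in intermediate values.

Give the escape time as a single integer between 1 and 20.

Answer: 2

Derivation:
z_0 = 0 + 0i, c = 0.9600 + 1.4700i
Iter 1: z = 0.9600 + 1.4700i, |z|^2 = 3.0825
Iter 2: z = -0.2793 + 4.2924i, |z|^2 = 18.5027
Escaped at iteration 2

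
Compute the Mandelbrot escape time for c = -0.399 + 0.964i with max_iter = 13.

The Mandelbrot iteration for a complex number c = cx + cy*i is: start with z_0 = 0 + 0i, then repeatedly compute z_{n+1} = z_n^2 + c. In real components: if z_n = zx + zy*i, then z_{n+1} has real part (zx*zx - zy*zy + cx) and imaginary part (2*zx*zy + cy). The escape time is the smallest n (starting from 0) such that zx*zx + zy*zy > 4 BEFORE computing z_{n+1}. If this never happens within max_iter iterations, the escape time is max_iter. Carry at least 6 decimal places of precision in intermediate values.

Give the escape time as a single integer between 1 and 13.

Answer: 5

Derivation:
z_0 = 0 + 0i, c = -0.3990 + 0.9640i
Iter 1: z = -0.3990 + 0.9640i, |z|^2 = 1.0885
Iter 2: z = -1.1691 + 0.1947i, |z|^2 = 1.4047
Iter 3: z = 0.9299 + 0.5087i, |z|^2 = 1.1234
Iter 4: z = 0.2069 + 1.9100i, |z|^2 = 3.6910
Iter 5: z = -4.0044 + 1.7543i, |z|^2 = 19.1127
Escaped at iteration 5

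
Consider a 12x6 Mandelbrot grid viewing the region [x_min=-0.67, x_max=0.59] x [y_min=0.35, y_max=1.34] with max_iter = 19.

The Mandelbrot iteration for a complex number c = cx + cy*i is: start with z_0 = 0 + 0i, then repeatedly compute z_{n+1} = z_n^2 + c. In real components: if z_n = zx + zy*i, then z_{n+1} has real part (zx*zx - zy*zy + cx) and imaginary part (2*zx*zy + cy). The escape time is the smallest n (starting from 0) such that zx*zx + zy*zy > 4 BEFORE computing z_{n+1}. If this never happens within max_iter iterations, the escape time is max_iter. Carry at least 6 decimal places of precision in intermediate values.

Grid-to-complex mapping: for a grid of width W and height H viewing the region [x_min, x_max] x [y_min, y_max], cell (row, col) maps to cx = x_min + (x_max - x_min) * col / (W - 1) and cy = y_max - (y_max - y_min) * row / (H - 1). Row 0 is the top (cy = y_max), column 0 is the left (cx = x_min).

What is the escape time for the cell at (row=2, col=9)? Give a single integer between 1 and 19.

Answer: 3

Derivation:
z_0 = 0 + 0i, c = 0.3609 + 0.9440i
Iter 1: z = 0.3609 + 0.9440i, |z|^2 = 1.0214
Iter 2: z = -0.4000 + 1.6254i, |z|^2 = 2.8019
Iter 3: z = -2.1210 + -0.3562i, |z|^2 = 4.6257
Escaped at iteration 3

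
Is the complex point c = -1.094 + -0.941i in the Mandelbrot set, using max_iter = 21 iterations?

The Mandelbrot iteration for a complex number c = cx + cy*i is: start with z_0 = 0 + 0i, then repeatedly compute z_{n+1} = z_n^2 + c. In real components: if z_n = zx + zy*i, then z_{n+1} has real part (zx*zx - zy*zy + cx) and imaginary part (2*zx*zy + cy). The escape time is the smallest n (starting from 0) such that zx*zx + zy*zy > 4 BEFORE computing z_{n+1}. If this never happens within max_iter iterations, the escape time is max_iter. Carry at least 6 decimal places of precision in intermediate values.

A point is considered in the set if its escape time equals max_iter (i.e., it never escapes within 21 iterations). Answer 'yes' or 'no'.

Answer: no

Derivation:
z_0 = 0 + 0i, c = -1.0940 + -0.9410i
Iter 1: z = -1.0940 + -0.9410i, |z|^2 = 2.0823
Iter 2: z = -0.7826 + 1.1179i, |z|^2 = 1.8623
Iter 3: z = -1.7312 + -2.6909i, |z|^2 = 10.2377
Escaped at iteration 3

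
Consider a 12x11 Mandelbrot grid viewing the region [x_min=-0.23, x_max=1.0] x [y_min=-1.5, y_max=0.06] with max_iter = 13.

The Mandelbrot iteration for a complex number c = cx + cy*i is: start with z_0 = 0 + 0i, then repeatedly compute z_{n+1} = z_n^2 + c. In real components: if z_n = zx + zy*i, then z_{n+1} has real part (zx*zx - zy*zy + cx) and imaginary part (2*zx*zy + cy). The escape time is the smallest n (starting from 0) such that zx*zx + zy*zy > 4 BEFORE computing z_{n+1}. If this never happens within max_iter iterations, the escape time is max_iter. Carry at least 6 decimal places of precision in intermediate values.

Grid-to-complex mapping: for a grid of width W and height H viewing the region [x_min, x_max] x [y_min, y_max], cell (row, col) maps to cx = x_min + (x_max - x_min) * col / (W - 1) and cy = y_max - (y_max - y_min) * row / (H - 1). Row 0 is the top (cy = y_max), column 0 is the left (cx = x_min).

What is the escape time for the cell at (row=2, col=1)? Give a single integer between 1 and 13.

z_0 = 0 + 0i, c = -0.1182 + -0.2520i
Iter 1: z = -0.1182 + -0.2520i, |z|^2 = 0.0775
Iter 2: z = -0.1677 + -0.1924i, |z|^2 = 0.0652
Iter 3: z = -0.1271 + -0.1874i, |z|^2 = 0.0513
Iter 4: z = -0.1372 + -0.2044i, |z|^2 = 0.0606
Iter 5: z = -0.1411 + -0.1959i, |z|^2 = 0.0583
Iter 6: z = -0.1367 + -0.1967i, |z|^2 = 0.0574
Iter 7: z = -0.1382 + -0.1982i, |z|^2 = 0.0584
Iter 8: z = -0.1384 + -0.1972i, |z|^2 = 0.0580
Iter 9: z = -0.1379 + -0.1974i, |z|^2 = 0.0580
Iter 10: z = -0.1381 + -0.1975i, |z|^2 = 0.0581
Iter 11: z = -0.1381 + -0.1974i, |z|^2 = 0.0581
Iter 12: z = -0.1381 + -0.1975i, |z|^2 = 0.0581

Answer: 13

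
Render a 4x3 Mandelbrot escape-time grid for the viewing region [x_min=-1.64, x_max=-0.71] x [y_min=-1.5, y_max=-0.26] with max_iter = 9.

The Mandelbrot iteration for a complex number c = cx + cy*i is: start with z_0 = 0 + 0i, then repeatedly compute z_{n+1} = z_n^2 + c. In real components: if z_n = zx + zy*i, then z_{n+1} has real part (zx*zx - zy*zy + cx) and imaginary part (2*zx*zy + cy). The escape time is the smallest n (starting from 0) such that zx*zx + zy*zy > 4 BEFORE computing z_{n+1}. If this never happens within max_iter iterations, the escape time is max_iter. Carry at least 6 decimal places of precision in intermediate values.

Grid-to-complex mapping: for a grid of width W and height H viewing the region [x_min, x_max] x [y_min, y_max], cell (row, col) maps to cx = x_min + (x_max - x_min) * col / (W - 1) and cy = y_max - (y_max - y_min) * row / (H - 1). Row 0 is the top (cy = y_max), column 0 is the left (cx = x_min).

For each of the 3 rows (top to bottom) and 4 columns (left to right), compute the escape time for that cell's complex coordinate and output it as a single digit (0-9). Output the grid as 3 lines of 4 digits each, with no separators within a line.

(row=0, col=0): c = -1.6400 + -0.2600i → escape time 4
(row=0, col=1): c = -1.3300 + -0.2600i → escape time 7
(row=0, col=2): c = -1.0200 + -0.2600i → escape time 9
(row=0, col=3): c = -0.7100 + -0.2600i → escape time 9
(row=1, col=0): c = -1.6400 + -0.8800i → escape time 2
(row=1, col=1): c = -1.3300 + -0.8800i → escape time 3
(row=1, col=2): c = -1.0200 + -0.8800i → escape time 3
(row=1, col=3): c = -0.7100 + -0.8800i → escape time 4
(row=2, col=0): c = -1.6400 + -1.5000i → escape time 1
(row=2, col=1): c = -1.3300 + -1.5000i → escape time 1
(row=2, col=2): c = -1.0200 + -1.5000i → escape time 2
(row=2, col=3): c = -0.7100 + -1.5000i → escape time 2

Answer: 4799
2334
1122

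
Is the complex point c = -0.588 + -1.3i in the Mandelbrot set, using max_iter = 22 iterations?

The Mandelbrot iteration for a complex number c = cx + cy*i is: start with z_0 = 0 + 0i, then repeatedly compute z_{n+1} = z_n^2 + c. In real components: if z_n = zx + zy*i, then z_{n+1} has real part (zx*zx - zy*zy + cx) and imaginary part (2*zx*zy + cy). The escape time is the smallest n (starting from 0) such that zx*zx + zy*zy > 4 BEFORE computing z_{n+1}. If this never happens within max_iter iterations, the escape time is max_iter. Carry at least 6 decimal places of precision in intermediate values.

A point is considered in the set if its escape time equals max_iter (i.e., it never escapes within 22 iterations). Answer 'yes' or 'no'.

Answer: no

Derivation:
z_0 = 0 + 0i, c = -0.5880 + -1.3000i
Iter 1: z = -0.5880 + -1.3000i, |z|^2 = 2.0357
Iter 2: z = -1.9323 + 0.2288i, |z|^2 = 3.7860
Iter 3: z = 3.0933 + -2.1842i, |z|^2 = 14.3390
Escaped at iteration 3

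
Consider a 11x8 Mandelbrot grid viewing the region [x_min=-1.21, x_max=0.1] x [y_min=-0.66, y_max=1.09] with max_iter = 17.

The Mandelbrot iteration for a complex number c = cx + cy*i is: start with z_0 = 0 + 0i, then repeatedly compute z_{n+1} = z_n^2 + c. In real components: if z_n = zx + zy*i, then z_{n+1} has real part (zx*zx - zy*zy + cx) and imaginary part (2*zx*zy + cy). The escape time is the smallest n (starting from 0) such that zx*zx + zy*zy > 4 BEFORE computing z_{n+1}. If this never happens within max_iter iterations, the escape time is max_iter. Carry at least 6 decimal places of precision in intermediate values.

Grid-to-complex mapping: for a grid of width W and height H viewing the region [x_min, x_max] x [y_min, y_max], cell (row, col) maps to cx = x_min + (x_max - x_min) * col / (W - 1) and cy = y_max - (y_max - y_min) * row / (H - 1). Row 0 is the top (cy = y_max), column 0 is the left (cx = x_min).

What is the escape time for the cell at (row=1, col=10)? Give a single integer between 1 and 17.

z_0 = 0 + 0i, c = 0.1000 + 0.8400i
Iter 1: z = 0.1000 + 0.8400i, |z|^2 = 0.7156
Iter 2: z = -0.5956 + 1.0080i, |z|^2 = 1.3708
Iter 3: z = -0.5613 + -0.3607i, |z|^2 = 0.4452
Iter 4: z = 0.2850 + 1.2450i, |z|^2 = 1.6312
Iter 5: z = -1.3688 + 1.5495i, |z|^2 = 4.2745
Escaped at iteration 5

Answer: 5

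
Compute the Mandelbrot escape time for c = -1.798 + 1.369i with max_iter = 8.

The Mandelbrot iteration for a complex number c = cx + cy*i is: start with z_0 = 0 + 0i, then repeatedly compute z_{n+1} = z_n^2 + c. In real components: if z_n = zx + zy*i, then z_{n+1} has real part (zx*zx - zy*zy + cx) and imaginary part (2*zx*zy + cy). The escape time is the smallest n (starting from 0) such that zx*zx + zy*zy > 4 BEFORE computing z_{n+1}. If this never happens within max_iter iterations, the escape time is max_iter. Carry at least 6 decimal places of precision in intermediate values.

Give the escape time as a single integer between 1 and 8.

z_0 = 0 + 0i, c = -1.7980 + 1.3690i
Iter 1: z = -1.7980 + 1.3690i, |z|^2 = 5.1070
Escaped at iteration 1

Answer: 1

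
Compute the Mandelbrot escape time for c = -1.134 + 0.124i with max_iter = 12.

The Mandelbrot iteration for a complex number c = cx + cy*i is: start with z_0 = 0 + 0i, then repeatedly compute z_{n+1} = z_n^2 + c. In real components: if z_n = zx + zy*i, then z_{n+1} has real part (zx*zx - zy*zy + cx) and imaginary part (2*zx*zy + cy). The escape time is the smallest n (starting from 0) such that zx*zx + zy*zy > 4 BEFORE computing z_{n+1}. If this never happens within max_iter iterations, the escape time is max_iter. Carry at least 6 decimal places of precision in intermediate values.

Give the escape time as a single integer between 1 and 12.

Answer: 12

Derivation:
z_0 = 0 + 0i, c = -1.1340 + 0.1240i
Iter 1: z = -1.1340 + 0.1240i, |z|^2 = 1.3013
Iter 2: z = 0.1366 + -0.1572i, |z|^2 = 0.0434
Iter 3: z = -1.1401 + 0.0811i, |z|^2 = 1.3063
Iter 4: z = 0.1592 + -0.0608i, |z|^2 = 0.0290
Iter 5: z = -1.1124 + 0.1046i, |z|^2 = 1.2483
Iter 6: z = 0.0924 + -0.1088i, |z|^2 = 0.0204
Iter 7: z = -1.1373 + 0.1039i, |z|^2 = 1.3042
Iter 8: z = 0.1487 + -0.1123i, |z|^2 = 0.0347
Iter 9: z = -1.1245 + 0.0906i, |z|^2 = 1.2727
Iter 10: z = 0.1223 + -0.0798i, |z|^2 = 0.0213
Iter 11: z = -1.1254 + 0.1045i, |z|^2 = 1.2774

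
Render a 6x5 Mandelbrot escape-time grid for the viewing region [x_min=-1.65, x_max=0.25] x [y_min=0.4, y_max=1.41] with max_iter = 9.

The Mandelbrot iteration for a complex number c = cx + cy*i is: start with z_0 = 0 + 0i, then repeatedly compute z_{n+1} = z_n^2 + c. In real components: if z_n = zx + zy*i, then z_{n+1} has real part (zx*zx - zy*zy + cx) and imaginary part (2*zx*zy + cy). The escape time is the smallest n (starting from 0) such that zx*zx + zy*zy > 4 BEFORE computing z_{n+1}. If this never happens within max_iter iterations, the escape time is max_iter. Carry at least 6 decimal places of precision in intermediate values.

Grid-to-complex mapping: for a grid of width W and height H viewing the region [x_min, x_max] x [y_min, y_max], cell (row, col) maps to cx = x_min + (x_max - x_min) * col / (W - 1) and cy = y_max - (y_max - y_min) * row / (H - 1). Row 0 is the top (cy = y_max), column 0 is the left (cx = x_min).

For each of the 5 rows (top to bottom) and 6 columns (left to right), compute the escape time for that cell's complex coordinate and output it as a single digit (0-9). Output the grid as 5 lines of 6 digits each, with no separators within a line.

(row=0, col=0): c = -1.6500 + 1.4100i → escape time 1
(row=0, col=1): c = -1.2700 + 1.4100i → escape time 2
(row=0, col=2): c = -0.8900 + 1.4100i → escape time 2
(row=0, col=3): c = -0.5100 + 1.4100i → escape time 2
(row=0, col=4): c = -0.1300 + 1.4100i → escape time 2
(row=0, col=5): c = 0.2500 + 1.4100i → escape time 2
(row=1, col=0): c = -1.6500 + 1.1575i → escape time 1
(row=1, col=1): c = -1.2700 + 1.1575i → escape time 2
(row=1, col=2): c = -0.8900 + 1.1575i → escape time 3
(row=1, col=3): c = -0.5100 + 1.1575i → escape time 3
(row=1, col=4): c = -0.1300 + 1.1575i → escape time 4
(row=1, col=5): c = 0.2500 + 1.1575i → escape time 2
(row=2, col=0): c = -1.6500 + 0.9050i → escape time 2
(row=2, col=1): c = -1.2700 + 0.9050i → escape time 3
(row=2, col=2): c = -0.8900 + 0.9050i → escape time 3
(row=2, col=3): c = -0.5100 + 0.9050i → escape time 4
(row=2, col=4): c = -0.1300 + 0.9050i → escape time 9
(row=2, col=5): c = 0.2500 + 0.9050i → escape time 4
(row=3, col=0): c = -1.6500 + 0.6525i → escape time 3
(row=3, col=1): c = -1.2700 + 0.6525i → escape time 3
(row=3, col=2): c = -0.8900 + 0.6525i → escape time 4
(row=3, col=3): c = -0.5100 + 0.6525i → escape time 9
(row=3, col=4): c = -0.1300 + 0.6525i → escape time 9
(row=3, col=5): c = 0.2500 + 0.6525i → escape time 8
(row=4, col=0): c = -1.6500 + 0.4000i → escape time 3
(row=4, col=1): c = -1.2700 + 0.4000i → escape time 9
(row=4, col=2): c = -0.8900 + 0.4000i → escape time 7
(row=4, col=3): c = -0.5100 + 0.4000i → escape time 9
(row=4, col=4): c = -0.1300 + 0.4000i → escape time 9
(row=4, col=5): c = 0.2500 + 0.4000i → escape time 9

Answer: 122222
123342
233494
334998
397999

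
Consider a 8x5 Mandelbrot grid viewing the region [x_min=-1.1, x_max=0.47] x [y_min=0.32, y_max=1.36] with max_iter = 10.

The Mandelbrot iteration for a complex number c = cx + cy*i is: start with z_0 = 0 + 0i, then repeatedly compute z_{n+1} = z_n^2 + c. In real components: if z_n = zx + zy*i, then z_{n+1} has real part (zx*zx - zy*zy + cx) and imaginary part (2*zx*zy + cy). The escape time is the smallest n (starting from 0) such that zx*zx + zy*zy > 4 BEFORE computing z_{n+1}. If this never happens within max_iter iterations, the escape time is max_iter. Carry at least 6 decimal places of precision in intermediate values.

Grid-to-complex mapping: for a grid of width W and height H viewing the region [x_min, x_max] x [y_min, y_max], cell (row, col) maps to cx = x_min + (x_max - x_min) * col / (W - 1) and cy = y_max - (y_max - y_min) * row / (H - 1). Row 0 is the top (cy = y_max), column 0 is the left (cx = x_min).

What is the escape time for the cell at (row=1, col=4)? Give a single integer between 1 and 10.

z_0 = 0 + 0i, c = -0.2029 + 1.1000i
Iter 1: z = -0.2029 + 1.1000i, |z|^2 = 1.2512
Iter 2: z = -1.3717 + 0.6537i, |z|^2 = 2.3089
Iter 3: z = 1.2514 + -0.6934i, |z|^2 = 2.0468
Iter 4: z = 0.8823 + -0.6354i, |z|^2 = 1.1822
Iter 5: z = 0.1718 + -0.0213i, |z|^2 = 0.0300
Iter 6: z = -0.1738 + 1.0927i, |z|^2 = 1.2242
Iter 7: z = -1.3666 + 0.7202i, |z|^2 = 2.3864
Iter 8: z = 1.1462 + -0.8685i, |z|^2 = 2.0680
Iter 9: z = 0.3567 + -0.8908i, |z|^2 = 0.9208

Answer: 10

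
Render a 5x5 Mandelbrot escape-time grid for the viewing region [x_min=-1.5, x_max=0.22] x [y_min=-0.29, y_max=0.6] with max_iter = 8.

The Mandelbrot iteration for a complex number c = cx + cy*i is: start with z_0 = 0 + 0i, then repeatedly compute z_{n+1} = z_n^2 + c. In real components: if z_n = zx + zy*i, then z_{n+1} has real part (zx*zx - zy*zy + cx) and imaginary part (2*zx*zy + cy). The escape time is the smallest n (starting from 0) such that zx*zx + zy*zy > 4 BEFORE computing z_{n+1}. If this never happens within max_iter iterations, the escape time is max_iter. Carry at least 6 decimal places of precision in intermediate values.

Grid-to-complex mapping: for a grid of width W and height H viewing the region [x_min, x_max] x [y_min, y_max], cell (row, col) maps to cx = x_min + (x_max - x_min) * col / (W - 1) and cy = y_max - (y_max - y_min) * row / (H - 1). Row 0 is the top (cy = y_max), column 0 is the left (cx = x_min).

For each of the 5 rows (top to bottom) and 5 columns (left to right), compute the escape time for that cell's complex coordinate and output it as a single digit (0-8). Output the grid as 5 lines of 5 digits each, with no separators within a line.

Answer: 34888
48888
68888
78888
58888

Derivation:
(row=0, col=0): c = -1.5000 + 0.6000i → escape time 3
(row=0, col=1): c = -1.0700 + 0.6000i → escape time 4
(row=0, col=2): c = -0.6400 + 0.6000i → escape time 8
(row=0, col=3): c = -0.2100 + 0.6000i → escape time 8
(row=0, col=4): c = 0.2200 + 0.6000i → escape time 8
(row=1, col=0): c = -1.5000 + 0.3775i → escape time 4
(row=1, col=1): c = -1.0700 + 0.3775i → escape time 8
(row=1, col=2): c = -0.6400 + 0.3775i → escape time 8
(row=1, col=3): c = -0.2100 + 0.3775i → escape time 8
(row=1, col=4): c = 0.2200 + 0.3775i → escape time 8
(row=2, col=0): c = -1.5000 + 0.1550i → escape time 6
(row=2, col=1): c = -1.0700 + 0.1550i → escape time 8
(row=2, col=2): c = -0.6400 + 0.1550i → escape time 8
(row=2, col=3): c = -0.2100 + 0.1550i → escape time 8
(row=2, col=4): c = 0.2200 + 0.1550i → escape time 8
(row=3, col=0): c = -1.5000 + -0.0675i → escape time 7
(row=3, col=1): c = -1.0700 + -0.0675i → escape time 8
(row=3, col=2): c = -0.6400 + -0.0675i → escape time 8
(row=3, col=3): c = -0.2100 + -0.0675i → escape time 8
(row=3, col=4): c = 0.2200 + -0.0675i → escape time 8
(row=4, col=0): c = -1.5000 + -0.2900i → escape time 5
(row=4, col=1): c = -1.0700 + -0.2900i → escape time 8
(row=4, col=2): c = -0.6400 + -0.2900i → escape time 8
(row=4, col=3): c = -0.2100 + -0.2900i → escape time 8
(row=4, col=4): c = 0.2200 + -0.2900i → escape time 8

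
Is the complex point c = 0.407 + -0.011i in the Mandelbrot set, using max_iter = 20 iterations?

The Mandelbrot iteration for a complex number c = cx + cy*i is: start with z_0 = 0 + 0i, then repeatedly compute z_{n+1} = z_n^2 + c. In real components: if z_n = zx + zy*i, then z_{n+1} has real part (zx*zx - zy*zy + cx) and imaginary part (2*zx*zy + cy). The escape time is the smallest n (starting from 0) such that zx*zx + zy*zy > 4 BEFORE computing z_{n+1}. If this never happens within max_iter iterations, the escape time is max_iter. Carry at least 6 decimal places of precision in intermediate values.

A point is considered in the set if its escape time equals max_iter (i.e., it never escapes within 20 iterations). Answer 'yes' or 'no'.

z_0 = 0 + 0i, c = 0.4070 + -0.0110i
Iter 1: z = 0.4070 + -0.0110i, |z|^2 = 0.1658
Iter 2: z = 0.5725 + -0.0200i, |z|^2 = 0.3282
Iter 3: z = 0.7344 + -0.0338i, |z|^2 = 0.5405
Iter 4: z = 0.9452 + -0.0607i, |z|^2 = 0.8971
Iter 5: z = 1.2967 + -0.1258i, |z|^2 = 1.6972
Iter 6: z = 2.0726 + -0.3372i, |z|^2 = 4.4092
Escaped at iteration 6

Answer: no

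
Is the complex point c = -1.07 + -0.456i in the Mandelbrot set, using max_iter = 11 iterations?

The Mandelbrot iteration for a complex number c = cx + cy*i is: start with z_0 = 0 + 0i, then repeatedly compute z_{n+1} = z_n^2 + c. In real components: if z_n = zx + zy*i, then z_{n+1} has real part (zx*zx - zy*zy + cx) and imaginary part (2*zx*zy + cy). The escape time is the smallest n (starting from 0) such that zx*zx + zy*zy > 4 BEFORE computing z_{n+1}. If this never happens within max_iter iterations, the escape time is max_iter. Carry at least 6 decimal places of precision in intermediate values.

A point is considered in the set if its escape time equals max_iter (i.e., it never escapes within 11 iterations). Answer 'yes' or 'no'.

z_0 = 0 + 0i, c = -1.0700 + -0.4560i
Iter 1: z = -1.0700 + -0.4560i, |z|^2 = 1.3528
Iter 2: z = -0.1330 + 0.5198i, |z|^2 = 0.2879
Iter 3: z = -1.3225 + -0.5943i, |z|^2 = 2.1023
Iter 4: z = 0.3259 + 1.1160i, |z|^2 = 1.3517
Iter 5: z = -2.2093 + 0.2714i, |z|^2 = 4.9545
Escaped at iteration 5

Answer: no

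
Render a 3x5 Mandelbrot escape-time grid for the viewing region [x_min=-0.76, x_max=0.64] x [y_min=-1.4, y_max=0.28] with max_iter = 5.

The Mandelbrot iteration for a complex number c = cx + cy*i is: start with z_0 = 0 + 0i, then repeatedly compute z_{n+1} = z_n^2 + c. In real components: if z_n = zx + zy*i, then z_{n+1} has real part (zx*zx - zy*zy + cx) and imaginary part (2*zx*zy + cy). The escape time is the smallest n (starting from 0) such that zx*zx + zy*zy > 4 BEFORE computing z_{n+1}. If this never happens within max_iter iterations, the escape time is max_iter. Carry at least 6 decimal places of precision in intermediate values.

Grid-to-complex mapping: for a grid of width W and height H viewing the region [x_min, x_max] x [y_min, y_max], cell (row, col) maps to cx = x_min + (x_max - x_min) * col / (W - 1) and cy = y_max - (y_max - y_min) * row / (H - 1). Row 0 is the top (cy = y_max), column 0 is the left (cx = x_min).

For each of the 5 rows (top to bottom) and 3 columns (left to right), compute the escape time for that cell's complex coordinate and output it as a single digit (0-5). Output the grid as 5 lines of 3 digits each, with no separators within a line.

Answer: 554
554
553
352
222

Derivation:
(row=0, col=0): c = -0.7600 + 0.2800i → escape time 5
(row=0, col=1): c = -0.0600 + 0.2800i → escape time 5
(row=0, col=2): c = 0.6400 + 0.2800i → escape time 4
(row=1, col=0): c = -0.7600 + -0.1400i → escape time 5
(row=1, col=1): c = -0.0600 + -0.1400i → escape time 5
(row=1, col=2): c = 0.6400 + -0.1400i → escape time 4
(row=2, col=0): c = -0.7600 + -0.5600i → escape time 5
(row=2, col=1): c = -0.0600 + -0.5600i → escape time 5
(row=2, col=2): c = 0.6400 + -0.5600i → escape time 3
(row=3, col=0): c = -0.7600 + -0.9800i → escape time 3
(row=3, col=1): c = -0.0600 + -0.9800i → escape time 5
(row=3, col=2): c = 0.6400 + -0.9800i → escape time 2
(row=4, col=0): c = -0.7600 + -1.4000i → escape time 2
(row=4, col=1): c = -0.0600 + -1.4000i → escape time 2
(row=4, col=2): c = 0.6400 + -1.4000i → escape time 2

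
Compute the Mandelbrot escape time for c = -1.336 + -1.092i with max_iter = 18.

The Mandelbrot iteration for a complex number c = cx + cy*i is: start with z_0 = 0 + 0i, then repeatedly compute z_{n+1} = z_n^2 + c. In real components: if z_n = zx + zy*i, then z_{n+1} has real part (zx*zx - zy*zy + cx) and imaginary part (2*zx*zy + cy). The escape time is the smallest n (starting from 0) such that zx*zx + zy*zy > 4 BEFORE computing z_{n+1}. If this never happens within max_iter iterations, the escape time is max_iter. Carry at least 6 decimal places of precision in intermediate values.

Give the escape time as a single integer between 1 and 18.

z_0 = 0 + 0i, c = -1.3360 + -1.0920i
Iter 1: z = -1.3360 + -1.0920i, |z|^2 = 2.9774
Iter 2: z = -0.7436 + 1.8258i, |z|^2 = 3.8865
Iter 3: z = -4.1167 + -3.8072i, |z|^2 = 31.4427
Escaped at iteration 3

Answer: 3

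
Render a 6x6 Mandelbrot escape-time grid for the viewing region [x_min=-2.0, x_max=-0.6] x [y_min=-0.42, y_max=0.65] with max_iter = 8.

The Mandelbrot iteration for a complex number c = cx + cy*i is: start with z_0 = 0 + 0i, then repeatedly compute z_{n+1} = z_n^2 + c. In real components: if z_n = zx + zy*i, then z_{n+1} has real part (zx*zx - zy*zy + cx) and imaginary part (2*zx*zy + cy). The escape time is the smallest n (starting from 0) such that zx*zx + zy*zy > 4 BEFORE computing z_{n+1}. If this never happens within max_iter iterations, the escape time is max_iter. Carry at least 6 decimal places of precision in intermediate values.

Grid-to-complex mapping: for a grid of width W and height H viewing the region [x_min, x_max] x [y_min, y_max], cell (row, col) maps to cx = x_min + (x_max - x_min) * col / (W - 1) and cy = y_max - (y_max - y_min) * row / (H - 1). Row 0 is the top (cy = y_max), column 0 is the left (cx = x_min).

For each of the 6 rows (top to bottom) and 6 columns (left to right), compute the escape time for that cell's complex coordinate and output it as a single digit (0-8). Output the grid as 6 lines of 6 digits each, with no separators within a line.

Answer: 133348
134668
145888
188888
145888
134678

Derivation:
(row=0, col=0): c = -2.0000 + 0.6500i → escape time 1
(row=0, col=1): c = -1.7200 + 0.6500i → escape time 3
(row=0, col=2): c = -1.4400 + 0.6500i → escape time 3
(row=0, col=3): c = -1.1600 + 0.6500i → escape time 3
(row=0, col=4): c = -0.8800 + 0.6500i → escape time 4
(row=0, col=5): c = -0.6000 + 0.6500i → escape time 8
(row=1, col=0): c = -2.0000 + 0.4360i → escape time 1
(row=1, col=1): c = -1.7200 + 0.4360i → escape time 3
(row=1, col=2): c = -1.4400 + 0.4360i → escape time 4
(row=1, col=3): c = -1.1600 + 0.4360i → escape time 6
(row=1, col=4): c = -0.8800 + 0.4360i → escape time 6
(row=1, col=5): c = -0.6000 + 0.4360i → escape time 8
(row=2, col=0): c = -2.0000 + 0.2220i → escape time 1
(row=2, col=1): c = -1.7200 + 0.2220i → escape time 4
(row=2, col=2): c = -1.4400 + 0.2220i → escape time 5
(row=2, col=3): c = -1.1600 + 0.2220i → escape time 8
(row=2, col=4): c = -0.8800 + 0.2220i → escape time 8
(row=2, col=5): c = -0.6000 + 0.2220i → escape time 8
(row=3, col=0): c = -2.0000 + 0.0080i → escape time 1
(row=3, col=1): c = -1.7200 + 0.0080i → escape time 8
(row=3, col=2): c = -1.4400 + 0.0080i → escape time 8
(row=3, col=3): c = -1.1600 + 0.0080i → escape time 8
(row=3, col=4): c = -0.8800 + 0.0080i → escape time 8
(row=3, col=5): c = -0.6000 + 0.0080i → escape time 8
(row=4, col=0): c = -2.0000 + -0.2060i → escape time 1
(row=4, col=1): c = -1.7200 + -0.2060i → escape time 4
(row=4, col=2): c = -1.4400 + -0.2060i → escape time 5
(row=4, col=3): c = -1.1600 + -0.2060i → escape time 8
(row=4, col=4): c = -0.8800 + -0.2060i → escape time 8
(row=4, col=5): c = -0.6000 + -0.2060i → escape time 8
(row=5, col=0): c = -2.0000 + -0.4200i → escape time 1
(row=5, col=1): c = -1.7200 + -0.4200i → escape time 3
(row=5, col=2): c = -1.4400 + -0.4200i → escape time 4
(row=5, col=3): c = -1.1600 + -0.4200i → escape time 6
(row=5, col=4): c = -0.8800 + -0.4200i → escape time 7
(row=5, col=5): c = -0.6000 + -0.4200i → escape time 8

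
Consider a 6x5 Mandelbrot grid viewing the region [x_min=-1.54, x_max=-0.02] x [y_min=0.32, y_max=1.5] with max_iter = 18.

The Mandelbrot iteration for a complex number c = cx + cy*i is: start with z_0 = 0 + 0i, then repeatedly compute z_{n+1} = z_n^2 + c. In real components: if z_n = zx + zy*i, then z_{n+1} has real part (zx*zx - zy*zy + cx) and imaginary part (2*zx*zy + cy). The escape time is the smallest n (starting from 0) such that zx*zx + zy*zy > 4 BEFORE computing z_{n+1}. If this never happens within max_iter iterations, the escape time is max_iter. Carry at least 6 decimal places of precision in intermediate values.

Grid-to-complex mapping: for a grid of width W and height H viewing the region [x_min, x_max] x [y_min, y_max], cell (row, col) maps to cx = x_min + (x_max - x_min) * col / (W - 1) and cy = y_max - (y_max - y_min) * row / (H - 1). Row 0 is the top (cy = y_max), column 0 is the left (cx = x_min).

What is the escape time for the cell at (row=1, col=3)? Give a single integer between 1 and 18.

Answer: 3

Derivation:
z_0 = 0 + 0i, c = -0.6280 + 1.2050i
Iter 1: z = -0.6280 + 1.2050i, |z|^2 = 1.8464
Iter 2: z = -1.6856 + -0.3085i, |z|^2 = 2.9365
Iter 3: z = 2.1182 + 2.2450i, |z|^2 = 9.5268
Escaped at iteration 3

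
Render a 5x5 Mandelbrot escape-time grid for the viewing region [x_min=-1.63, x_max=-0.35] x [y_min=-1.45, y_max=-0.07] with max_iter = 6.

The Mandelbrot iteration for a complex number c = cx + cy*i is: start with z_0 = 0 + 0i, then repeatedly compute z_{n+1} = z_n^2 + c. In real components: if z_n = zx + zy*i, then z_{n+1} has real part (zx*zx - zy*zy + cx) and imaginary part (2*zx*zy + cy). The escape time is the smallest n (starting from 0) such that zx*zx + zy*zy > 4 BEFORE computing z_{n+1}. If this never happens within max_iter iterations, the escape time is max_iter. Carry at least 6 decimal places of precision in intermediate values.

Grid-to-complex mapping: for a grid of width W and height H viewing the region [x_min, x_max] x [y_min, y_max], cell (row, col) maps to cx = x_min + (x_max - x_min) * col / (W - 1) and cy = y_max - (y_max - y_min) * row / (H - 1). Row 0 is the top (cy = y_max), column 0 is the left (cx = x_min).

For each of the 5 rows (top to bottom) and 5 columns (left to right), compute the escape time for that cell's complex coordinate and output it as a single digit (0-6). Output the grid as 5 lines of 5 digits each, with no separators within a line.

(row=0, col=0): c = -1.6300 + -0.0700i → escape time 6
(row=0, col=1): c = -1.3100 + -0.0700i → escape time 6
(row=0, col=2): c = -0.9900 + -0.0700i → escape time 6
(row=0, col=3): c = -0.6700 + -0.0700i → escape time 6
(row=0, col=4): c = -0.3500 + -0.0700i → escape time 6
(row=1, col=0): c = -1.6300 + -0.4150i → escape time 3
(row=1, col=1): c = -1.3100 + -0.4150i → escape time 6
(row=1, col=2): c = -0.9900 + -0.4150i → escape time 6
(row=1, col=3): c = -0.6700 + -0.4150i → escape time 6
(row=1, col=4): c = -0.3500 + -0.4150i → escape time 6
(row=2, col=0): c = -1.6300 + -0.7600i → escape time 3
(row=2, col=1): c = -1.3100 + -0.7600i → escape time 3
(row=2, col=2): c = -0.9900 + -0.7600i → escape time 3
(row=2, col=3): c = -0.6700 + -0.7600i → escape time 4
(row=2, col=4): c = -0.3500 + -0.7600i → escape time 6
(row=3, col=0): c = -1.6300 + -1.1050i → escape time 2
(row=3, col=1): c = -1.3100 + -1.1050i → escape time 3
(row=3, col=2): c = -0.9900 + -1.1050i → escape time 3
(row=3, col=3): c = -0.6700 + -1.1050i → escape time 3
(row=3, col=4): c = -0.3500 + -1.1050i → escape time 4
(row=4, col=0): c = -1.6300 + -1.4500i → escape time 1
(row=4, col=1): c = -1.3100 + -1.4500i → escape time 2
(row=4, col=2): c = -0.9900 + -1.4500i → escape time 2
(row=4, col=3): c = -0.6700 + -1.4500i → escape time 2
(row=4, col=4): c = -0.3500 + -1.4500i → escape time 2

Answer: 66666
36666
33346
23334
12222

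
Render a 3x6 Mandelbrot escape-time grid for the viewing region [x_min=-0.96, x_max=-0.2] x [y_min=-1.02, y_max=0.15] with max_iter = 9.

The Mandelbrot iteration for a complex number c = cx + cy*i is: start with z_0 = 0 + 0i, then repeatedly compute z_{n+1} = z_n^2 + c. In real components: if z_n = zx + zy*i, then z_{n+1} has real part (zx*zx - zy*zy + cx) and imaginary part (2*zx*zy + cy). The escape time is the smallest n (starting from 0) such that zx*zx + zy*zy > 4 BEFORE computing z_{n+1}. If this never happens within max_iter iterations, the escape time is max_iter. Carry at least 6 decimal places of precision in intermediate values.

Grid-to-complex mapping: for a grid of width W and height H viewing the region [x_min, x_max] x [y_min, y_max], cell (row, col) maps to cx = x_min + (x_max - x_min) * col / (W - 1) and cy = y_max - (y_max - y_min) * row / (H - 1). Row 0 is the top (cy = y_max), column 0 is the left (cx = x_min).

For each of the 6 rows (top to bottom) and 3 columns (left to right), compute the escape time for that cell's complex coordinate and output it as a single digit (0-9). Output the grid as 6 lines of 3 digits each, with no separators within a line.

(row=0, col=0): c = -0.9600 + 0.1500i → escape time 9
(row=0, col=1): c = -0.5800 + 0.1500i → escape time 9
(row=0, col=2): c = -0.2000 + 0.1500i → escape time 9
(row=1, col=0): c = -0.9600 + -0.0840i → escape time 9
(row=1, col=1): c = -0.5800 + -0.0840i → escape time 9
(row=1, col=2): c = -0.2000 + -0.0840i → escape time 9
(row=2, col=0): c = -0.9600 + -0.3180i → escape time 9
(row=2, col=1): c = -0.5800 + -0.3180i → escape time 9
(row=2, col=2): c = -0.2000 + -0.3180i → escape time 9
(row=3, col=0): c = -0.9600 + -0.5520i → escape time 5
(row=3, col=1): c = -0.5800 + -0.5520i → escape time 9
(row=3, col=2): c = -0.2000 + -0.5520i → escape time 9
(row=4, col=0): c = -0.9600 + -0.7860i → escape time 3
(row=4, col=1): c = -0.5800 + -0.7860i → escape time 5
(row=4, col=2): c = -0.2000 + -0.7860i → escape time 9
(row=5, col=0): c = -0.9600 + -1.0200i → escape time 3
(row=5, col=1): c = -0.5800 + -1.0200i → escape time 4
(row=5, col=2): c = -0.2000 + -1.0200i → escape time 7

Answer: 999
999
999
599
359
347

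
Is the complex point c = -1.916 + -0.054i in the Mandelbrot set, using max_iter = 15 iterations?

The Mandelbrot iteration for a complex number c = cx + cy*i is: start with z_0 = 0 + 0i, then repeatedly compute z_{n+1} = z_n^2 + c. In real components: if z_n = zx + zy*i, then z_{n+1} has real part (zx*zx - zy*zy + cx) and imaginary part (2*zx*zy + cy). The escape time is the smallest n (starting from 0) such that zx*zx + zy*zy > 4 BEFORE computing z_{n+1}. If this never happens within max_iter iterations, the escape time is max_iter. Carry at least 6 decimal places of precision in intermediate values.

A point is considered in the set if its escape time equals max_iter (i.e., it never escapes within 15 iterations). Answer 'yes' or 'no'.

Answer: no

Derivation:
z_0 = 0 + 0i, c = -1.9160 + -0.0540i
Iter 1: z = -1.9160 + -0.0540i, |z|^2 = 3.6740
Iter 2: z = 1.7521 + 0.1529i, |z|^2 = 3.0934
Iter 3: z = 1.1306 + 0.4819i, |z|^2 = 1.5105
Iter 4: z = -0.8700 + 1.0357i, |z|^2 = 1.8295
Iter 5: z = -2.2318 + -1.8560i, |z|^2 = 8.4258
Escaped at iteration 5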